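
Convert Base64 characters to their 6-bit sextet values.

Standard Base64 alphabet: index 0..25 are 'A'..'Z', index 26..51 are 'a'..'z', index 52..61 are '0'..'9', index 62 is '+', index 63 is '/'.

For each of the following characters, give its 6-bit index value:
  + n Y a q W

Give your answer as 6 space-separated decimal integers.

Answer: 62 39 24 26 42 22

Derivation:
'+': index 62
'n': a..z range, 26 + ord('n') − ord('a') = 39
'Y': A..Z range, ord('Y') − ord('A') = 24
'a': a..z range, 26 + ord('a') − ord('a') = 26
'q': a..z range, 26 + ord('q') − ord('a') = 42
'W': A..Z range, ord('W') − ord('A') = 22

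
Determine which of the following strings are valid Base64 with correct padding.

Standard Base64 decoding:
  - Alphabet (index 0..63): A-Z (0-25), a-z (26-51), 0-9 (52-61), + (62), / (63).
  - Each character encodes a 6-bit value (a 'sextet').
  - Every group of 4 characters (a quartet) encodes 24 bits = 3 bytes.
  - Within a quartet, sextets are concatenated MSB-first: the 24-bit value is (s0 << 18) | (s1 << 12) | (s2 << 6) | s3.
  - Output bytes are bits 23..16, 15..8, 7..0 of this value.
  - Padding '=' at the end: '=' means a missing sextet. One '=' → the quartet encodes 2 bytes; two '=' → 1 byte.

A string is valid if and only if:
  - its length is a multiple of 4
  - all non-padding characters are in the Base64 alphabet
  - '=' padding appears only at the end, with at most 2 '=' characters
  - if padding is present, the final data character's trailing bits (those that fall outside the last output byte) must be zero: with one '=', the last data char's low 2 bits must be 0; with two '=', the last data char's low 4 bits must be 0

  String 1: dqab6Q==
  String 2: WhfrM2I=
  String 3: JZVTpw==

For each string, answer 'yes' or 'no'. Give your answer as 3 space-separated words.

Answer: yes yes yes

Derivation:
String 1: 'dqab6Q==' → valid
String 2: 'WhfrM2I=' → valid
String 3: 'JZVTpw==' → valid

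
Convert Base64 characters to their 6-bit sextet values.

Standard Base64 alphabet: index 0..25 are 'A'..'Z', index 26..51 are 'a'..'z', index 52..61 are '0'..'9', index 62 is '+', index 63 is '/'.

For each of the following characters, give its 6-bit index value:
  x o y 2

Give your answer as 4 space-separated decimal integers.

'x': a..z range, 26 + ord('x') − ord('a') = 49
'o': a..z range, 26 + ord('o') − ord('a') = 40
'y': a..z range, 26 + ord('y') − ord('a') = 50
'2': 0..9 range, 52 + ord('2') − ord('0') = 54

Answer: 49 40 50 54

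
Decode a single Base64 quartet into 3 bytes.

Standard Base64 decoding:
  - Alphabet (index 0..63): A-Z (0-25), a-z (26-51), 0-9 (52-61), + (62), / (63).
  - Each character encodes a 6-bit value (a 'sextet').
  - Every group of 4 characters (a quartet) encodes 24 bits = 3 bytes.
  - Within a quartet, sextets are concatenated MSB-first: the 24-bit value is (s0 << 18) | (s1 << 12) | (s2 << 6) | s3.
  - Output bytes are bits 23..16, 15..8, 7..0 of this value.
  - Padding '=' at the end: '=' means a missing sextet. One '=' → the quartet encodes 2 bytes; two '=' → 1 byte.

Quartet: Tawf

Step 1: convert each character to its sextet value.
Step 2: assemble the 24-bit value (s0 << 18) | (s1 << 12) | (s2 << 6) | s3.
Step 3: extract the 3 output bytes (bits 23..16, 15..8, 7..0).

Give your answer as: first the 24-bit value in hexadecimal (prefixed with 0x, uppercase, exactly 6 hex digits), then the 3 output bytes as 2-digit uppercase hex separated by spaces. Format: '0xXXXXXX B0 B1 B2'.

Answer: 0x4DAC1F 4D AC 1F

Derivation:
Sextets: T=19, a=26, w=48, f=31
24-bit: (19<<18) | (26<<12) | (48<<6) | 31
      = 0x4C0000 | 0x01A000 | 0x000C00 | 0x00001F
      = 0x4DAC1F
Bytes: (v>>16)&0xFF=4D, (v>>8)&0xFF=AC, v&0xFF=1F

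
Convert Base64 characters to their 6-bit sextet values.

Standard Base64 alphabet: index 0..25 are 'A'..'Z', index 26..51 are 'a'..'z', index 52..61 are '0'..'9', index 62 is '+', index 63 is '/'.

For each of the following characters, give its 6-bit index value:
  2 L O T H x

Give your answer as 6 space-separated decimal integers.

Answer: 54 11 14 19 7 49

Derivation:
'2': 0..9 range, 52 + ord('2') − ord('0') = 54
'L': A..Z range, ord('L') − ord('A') = 11
'O': A..Z range, ord('O') − ord('A') = 14
'T': A..Z range, ord('T') − ord('A') = 19
'H': A..Z range, ord('H') − ord('A') = 7
'x': a..z range, 26 + ord('x') − ord('a') = 49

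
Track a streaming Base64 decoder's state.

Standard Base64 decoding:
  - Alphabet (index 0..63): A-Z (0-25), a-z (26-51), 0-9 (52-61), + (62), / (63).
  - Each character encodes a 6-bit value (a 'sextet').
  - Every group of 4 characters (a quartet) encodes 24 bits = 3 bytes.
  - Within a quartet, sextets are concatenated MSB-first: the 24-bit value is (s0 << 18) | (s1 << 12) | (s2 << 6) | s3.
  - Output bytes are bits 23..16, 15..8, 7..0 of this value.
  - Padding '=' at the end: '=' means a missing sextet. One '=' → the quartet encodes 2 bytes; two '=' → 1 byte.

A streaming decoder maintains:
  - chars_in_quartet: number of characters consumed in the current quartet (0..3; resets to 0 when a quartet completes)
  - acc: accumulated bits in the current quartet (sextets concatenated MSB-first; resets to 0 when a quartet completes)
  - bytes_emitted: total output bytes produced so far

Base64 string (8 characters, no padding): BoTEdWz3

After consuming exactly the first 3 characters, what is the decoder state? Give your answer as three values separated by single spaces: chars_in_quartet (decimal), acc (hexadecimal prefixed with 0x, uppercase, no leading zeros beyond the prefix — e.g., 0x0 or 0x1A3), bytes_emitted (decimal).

Answer: 3 0x1A13 0

Derivation:
After char 0 ('B'=1): chars_in_quartet=1 acc=0x1 bytes_emitted=0
After char 1 ('o'=40): chars_in_quartet=2 acc=0x68 bytes_emitted=0
After char 2 ('T'=19): chars_in_quartet=3 acc=0x1A13 bytes_emitted=0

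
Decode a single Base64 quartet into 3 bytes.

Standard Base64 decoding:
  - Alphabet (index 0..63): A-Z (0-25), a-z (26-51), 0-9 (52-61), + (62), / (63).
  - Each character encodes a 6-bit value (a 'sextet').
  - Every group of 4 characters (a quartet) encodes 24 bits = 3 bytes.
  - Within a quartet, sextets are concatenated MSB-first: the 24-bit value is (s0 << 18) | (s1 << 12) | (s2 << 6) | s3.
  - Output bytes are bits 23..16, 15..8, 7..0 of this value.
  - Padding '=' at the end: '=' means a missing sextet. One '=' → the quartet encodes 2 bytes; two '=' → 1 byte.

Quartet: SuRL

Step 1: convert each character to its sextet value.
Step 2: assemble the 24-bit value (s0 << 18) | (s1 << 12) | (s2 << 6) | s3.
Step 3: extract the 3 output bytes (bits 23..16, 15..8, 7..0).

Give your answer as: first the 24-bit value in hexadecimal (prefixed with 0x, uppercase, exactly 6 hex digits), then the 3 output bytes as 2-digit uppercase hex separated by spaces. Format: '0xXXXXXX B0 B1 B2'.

Sextets: S=18, u=46, R=17, L=11
24-bit: (18<<18) | (46<<12) | (17<<6) | 11
      = 0x480000 | 0x02E000 | 0x000440 | 0x00000B
      = 0x4AE44B
Bytes: (v>>16)&0xFF=4A, (v>>8)&0xFF=E4, v&0xFF=4B

Answer: 0x4AE44B 4A E4 4B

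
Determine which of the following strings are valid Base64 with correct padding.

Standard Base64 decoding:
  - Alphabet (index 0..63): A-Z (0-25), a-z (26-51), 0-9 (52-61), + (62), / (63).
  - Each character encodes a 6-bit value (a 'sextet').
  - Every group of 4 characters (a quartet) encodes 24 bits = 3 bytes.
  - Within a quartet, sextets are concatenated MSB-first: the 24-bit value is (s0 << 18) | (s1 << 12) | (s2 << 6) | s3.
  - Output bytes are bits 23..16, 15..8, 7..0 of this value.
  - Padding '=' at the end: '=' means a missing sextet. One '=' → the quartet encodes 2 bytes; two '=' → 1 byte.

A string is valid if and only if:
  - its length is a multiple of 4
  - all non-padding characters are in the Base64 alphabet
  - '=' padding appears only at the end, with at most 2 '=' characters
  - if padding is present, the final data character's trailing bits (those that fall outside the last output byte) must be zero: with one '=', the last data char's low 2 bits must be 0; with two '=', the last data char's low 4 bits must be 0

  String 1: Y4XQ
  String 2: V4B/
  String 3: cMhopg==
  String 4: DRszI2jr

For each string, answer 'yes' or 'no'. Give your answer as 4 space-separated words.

Answer: yes yes yes yes

Derivation:
String 1: 'Y4XQ' → valid
String 2: 'V4B/' → valid
String 3: 'cMhopg==' → valid
String 4: 'DRszI2jr' → valid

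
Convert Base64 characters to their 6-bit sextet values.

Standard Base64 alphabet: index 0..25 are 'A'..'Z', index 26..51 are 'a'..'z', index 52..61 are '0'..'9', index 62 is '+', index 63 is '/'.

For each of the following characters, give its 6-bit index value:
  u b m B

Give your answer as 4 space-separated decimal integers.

Answer: 46 27 38 1

Derivation:
'u': a..z range, 26 + ord('u') − ord('a') = 46
'b': a..z range, 26 + ord('b') − ord('a') = 27
'm': a..z range, 26 + ord('m') − ord('a') = 38
'B': A..Z range, ord('B') − ord('A') = 1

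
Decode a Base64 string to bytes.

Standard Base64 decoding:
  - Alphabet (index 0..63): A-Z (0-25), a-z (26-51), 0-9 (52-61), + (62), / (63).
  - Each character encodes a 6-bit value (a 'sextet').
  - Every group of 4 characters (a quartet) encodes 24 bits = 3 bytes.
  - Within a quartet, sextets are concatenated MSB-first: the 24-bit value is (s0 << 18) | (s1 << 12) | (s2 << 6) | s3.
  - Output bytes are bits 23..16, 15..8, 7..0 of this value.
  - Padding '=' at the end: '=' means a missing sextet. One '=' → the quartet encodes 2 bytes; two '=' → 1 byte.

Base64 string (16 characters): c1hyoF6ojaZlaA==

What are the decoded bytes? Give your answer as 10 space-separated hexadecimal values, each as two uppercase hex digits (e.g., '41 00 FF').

After char 0 ('c'=28): chars_in_quartet=1 acc=0x1C bytes_emitted=0
After char 1 ('1'=53): chars_in_quartet=2 acc=0x735 bytes_emitted=0
After char 2 ('h'=33): chars_in_quartet=3 acc=0x1CD61 bytes_emitted=0
After char 3 ('y'=50): chars_in_quartet=4 acc=0x735872 -> emit 73 58 72, reset; bytes_emitted=3
After char 4 ('o'=40): chars_in_quartet=1 acc=0x28 bytes_emitted=3
After char 5 ('F'=5): chars_in_quartet=2 acc=0xA05 bytes_emitted=3
After char 6 ('6'=58): chars_in_quartet=3 acc=0x2817A bytes_emitted=3
After char 7 ('o'=40): chars_in_quartet=4 acc=0xA05EA8 -> emit A0 5E A8, reset; bytes_emitted=6
After char 8 ('j'=35): chars_in_quartet=1 acc=0x23 bytes_emitted=6
After char 9 ('a'=26): chars_in_quartet=2 acc=0x8DA bytes_emitted=6
After char 10 ('Z'=25): chars_in_quartet=3 acc=0x23699 bytes_emitted=6
After char 11 ('l'=37): chars_in_quartet=4 acc=0x8DA665 -> emit 8D A6 65, reset; bytes_emitted=9
After char 12 ('a'=26): chars_in_quartet=1 acc=0x1A bytes_emitted=9
After char 13 ('A'=0): chars_in_quartet=2 acc=0x680 bytes_emitted=9
Padding '==': partial quartet acc=0x680 -> emit 68; bytes_emitted=10

Answer: 73 58 72 A0 5E A8 8D A6 65 68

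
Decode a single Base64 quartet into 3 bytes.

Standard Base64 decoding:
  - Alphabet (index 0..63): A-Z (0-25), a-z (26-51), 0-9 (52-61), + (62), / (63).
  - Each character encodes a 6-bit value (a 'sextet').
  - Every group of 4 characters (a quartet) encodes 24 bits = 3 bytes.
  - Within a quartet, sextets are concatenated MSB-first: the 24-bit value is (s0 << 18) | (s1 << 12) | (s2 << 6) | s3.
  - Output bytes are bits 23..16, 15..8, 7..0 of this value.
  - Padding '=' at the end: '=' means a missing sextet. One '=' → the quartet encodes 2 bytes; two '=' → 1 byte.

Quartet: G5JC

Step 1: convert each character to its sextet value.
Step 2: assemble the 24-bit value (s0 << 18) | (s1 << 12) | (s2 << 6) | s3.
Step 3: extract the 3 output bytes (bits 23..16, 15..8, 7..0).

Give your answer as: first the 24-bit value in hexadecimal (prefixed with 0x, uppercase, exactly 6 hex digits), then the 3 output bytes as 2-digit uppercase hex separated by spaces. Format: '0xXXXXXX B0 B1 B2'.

Sextets: G=6, 5=57, J=9, C=2
24-bit: (6<<18) | (57<<12) | (9<<6) | 2
      = 0x180000 | 0x039000 | 0x000240 | 0x000002
      = 0x1B9242
Bytes: (v>>16)&0xFF=1B, (v>>8)&0xFF=92, v&0xFF=42

Answer: 0x1B9242 1B 92 42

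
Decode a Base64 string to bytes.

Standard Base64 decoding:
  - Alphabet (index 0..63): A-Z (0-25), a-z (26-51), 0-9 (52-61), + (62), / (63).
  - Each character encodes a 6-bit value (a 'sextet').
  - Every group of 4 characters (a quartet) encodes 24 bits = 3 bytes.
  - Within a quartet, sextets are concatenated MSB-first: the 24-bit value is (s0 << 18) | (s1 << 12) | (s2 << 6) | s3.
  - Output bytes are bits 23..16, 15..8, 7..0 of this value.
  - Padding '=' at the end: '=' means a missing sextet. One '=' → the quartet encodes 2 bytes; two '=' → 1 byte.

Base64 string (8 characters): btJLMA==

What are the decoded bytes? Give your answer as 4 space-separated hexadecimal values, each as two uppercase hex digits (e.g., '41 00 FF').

Answer: 6E D2 4B 30

Derivation:
After char 0 ('b'=27): chars_in_quartet=1 acc=0x1B bytes_emitted=0
After char 1 ('t'=45): chars_in_quartet=2 acc=0x6ED bytes_emitted=0
After char 2 ('J'=9): chars_in_quartet=3 acc=0x1BB49 bytes_emitted=0
After char 3 ('L'=11): chars_in_quartet=4 acc=0x6ED24B -> emit 6E D2 4B, reset; bytes_emitted=3
After char 4 ('M'=12): chars_in_quartet=1 acc=0xC bytes_emitted=3
After char 5 ('A'=0): chars_in_quartet=2 acc=0x300 bytes_emitted=3
Padding '==': partial quartet acc=0x300 -> emit 30; bytes_emitted=4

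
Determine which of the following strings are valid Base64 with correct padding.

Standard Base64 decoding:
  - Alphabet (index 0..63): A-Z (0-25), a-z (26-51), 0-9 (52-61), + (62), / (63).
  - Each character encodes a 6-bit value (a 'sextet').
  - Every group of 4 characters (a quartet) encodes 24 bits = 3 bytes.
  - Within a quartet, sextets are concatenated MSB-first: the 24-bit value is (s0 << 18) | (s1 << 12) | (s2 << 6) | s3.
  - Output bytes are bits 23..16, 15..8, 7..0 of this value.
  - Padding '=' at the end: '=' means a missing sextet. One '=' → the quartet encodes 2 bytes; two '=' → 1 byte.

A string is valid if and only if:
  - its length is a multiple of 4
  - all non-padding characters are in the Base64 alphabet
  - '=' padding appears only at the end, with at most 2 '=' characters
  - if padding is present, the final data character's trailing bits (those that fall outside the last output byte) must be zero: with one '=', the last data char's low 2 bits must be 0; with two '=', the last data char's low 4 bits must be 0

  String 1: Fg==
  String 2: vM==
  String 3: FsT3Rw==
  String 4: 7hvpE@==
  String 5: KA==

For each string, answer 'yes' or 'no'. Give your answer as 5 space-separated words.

String 1: 'Fg==' → valid
String 2: 'vM==' → invalid (bad trailing bits)
String 3: 'FsT3Rw==' → valid
String 4: '7hvpE@==' → invalid (bad char(s): ['@'])
String 5: 'KA==' → valid

Answer: yes no yes no yes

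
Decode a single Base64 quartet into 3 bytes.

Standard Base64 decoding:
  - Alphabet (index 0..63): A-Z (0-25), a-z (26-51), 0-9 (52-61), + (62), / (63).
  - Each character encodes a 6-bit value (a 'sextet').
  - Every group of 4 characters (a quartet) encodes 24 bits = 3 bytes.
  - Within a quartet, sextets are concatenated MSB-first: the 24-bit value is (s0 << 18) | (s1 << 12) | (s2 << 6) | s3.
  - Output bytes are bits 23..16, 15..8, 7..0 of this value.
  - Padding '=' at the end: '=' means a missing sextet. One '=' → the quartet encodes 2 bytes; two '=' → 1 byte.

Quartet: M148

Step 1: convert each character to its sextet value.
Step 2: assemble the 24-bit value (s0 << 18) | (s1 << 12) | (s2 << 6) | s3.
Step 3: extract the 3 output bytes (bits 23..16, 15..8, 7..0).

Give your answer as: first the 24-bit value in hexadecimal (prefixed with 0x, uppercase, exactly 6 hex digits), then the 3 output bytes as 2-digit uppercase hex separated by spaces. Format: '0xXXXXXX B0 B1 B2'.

Sextets: M=12, 1=53, 4=56, 8=60
24-bit: (12<<18) | (53<<12) | (56<<6) | 60
      = 0x300000 | 0x035000 | 0x000E00 | 0x00003C
      = 0x335E3C
Bytes: (v>>16)&0xFF=33, (v>>8)&0xFF=5E, v&0xFF=3C

Answer: 0x335E3C 33 5E 3C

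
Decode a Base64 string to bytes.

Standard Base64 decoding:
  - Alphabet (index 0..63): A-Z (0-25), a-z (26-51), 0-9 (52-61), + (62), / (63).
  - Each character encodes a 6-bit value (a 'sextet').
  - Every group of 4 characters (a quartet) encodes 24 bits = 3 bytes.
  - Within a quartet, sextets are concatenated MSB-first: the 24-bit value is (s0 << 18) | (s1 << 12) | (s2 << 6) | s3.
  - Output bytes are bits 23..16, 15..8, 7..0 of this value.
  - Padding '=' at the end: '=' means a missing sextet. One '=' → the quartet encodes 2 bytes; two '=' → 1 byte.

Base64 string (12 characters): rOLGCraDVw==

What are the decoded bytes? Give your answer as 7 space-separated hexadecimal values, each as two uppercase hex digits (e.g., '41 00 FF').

After char 0 ('r'=43): chars_in_quartet=1 acc=0x2B bytes_emitted=0
After char 1 ('O'=14): chars_in_quartet=2 acc=0xACE bytes_emitted=0
After char 2 ('L'=11): chars_in_quartet=3 acc=0x2B38B bytes_emitted=0
After char 3 ('G'=6): chars_in_quartet=4 acc=0xACE2C6 -> emit AC E2 C6, reset; bytes_emitted=3
After char 4 ('C'=2): chars_in_quartet=1 acc=0x2 bytes_emitted=3
After char 5 ('r'=43): chars_in_quartet=2 acc=0xAB bytes_emitted=3
After char 6 ('a'=26): chars_in_quartet=3 acc=0x2ADA bytes_emitted=3
After char 7 ('D'=3): chars_in_quartet=4 acc=0xAB683 -> emit 0A B6 83, reset; bytes_emitted=6
After char 8 ('V'=21): chars_in_quartet=1 acc=0x15 bytes_emitted=6
After char 9 ('w'=48): chars_in_quartet=2 acc=0x570 bytes_emitted=6
Padding '==': partial quartet acc=0x570 -> emit 57; bytes_emitted=7

Answer: AC E2 C6 0A B6 83 57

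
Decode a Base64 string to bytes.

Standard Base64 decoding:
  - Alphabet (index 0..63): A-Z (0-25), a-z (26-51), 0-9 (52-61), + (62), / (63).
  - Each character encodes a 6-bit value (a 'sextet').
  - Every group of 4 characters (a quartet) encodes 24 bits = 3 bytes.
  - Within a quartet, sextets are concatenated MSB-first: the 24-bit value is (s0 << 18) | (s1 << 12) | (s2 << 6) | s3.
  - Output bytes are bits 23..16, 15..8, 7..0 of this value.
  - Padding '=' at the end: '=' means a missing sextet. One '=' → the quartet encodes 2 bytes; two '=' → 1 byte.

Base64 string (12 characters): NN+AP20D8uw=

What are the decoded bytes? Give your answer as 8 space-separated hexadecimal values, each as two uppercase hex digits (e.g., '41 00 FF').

After char 0 ('N'=13): chars_in_quartet=1 acc=0xD bytes_emitted=0
After char 1 ('N'=13): chars_in_quartet=2 acc=0x34D bytes_emitted=0
After char 2 ('+'=62): chars_in_quartet=3 acc=0xD37E bytes_emitted=0
After char 3 ('A'=0): chars_in_quartet=4 acc=0x34DF80 -> emit 34 DF 80, reset; bytes_emitted=3
After char 4 ('P'=15): chars_in_quartet=1 acc=0xF bytes_emitted=3
After char 5 ('2'=54): chars_in_quartet=2 acc=0x3F6 bytes_emitted=3
After char 6 ('0'=52): chars_in_quartet=3 acc=0xFDB4 bytes_emitted=3
After char 7 ('D'=3): chars_in_quartet=4 acc=0x3F6D03 -> emit 3F 6D 03, reset; bytes_emitted=6
After char 8 ('8'=60): chars_in_quartet=1 acc=0x3C bytes_emitted=6
After char 9 ('u'=46): chars_in_quartet=2 acc=0xF2E bytes_emitted=6
After char 10 ('w'=48): chars_in_quartet=3 acc=0x3CBB0 bytes_emitted=6
Padding '=': partial quartet acc=0x3CBB0 -> emit F2 EC; bytes_emitted=8

Answer: 34 DF 80 3F 6D 03 F2 EC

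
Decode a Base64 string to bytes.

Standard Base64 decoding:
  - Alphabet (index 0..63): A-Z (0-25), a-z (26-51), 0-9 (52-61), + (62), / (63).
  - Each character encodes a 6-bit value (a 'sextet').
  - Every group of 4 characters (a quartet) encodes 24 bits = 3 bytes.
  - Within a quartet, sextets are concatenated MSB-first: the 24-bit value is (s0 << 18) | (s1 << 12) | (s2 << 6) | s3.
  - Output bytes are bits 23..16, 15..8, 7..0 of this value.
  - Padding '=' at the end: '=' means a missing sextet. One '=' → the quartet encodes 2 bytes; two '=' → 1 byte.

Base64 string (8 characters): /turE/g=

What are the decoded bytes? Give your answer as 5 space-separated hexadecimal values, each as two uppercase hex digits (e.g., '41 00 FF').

Answer: FE DB AB 13 F8

Derivation:
After char 0 ('/'=63): chars_in_quartet=1 acc=0x3F bytes_emitted=0
After char 1 ('t'=45): chars_in_quartet=2 acc=0xFED bytes_emitted=0
After char 2 ('u'=46): chars_in_quartet=3 acc=0x3FB6E bytes_emitted=0
After char 3 ('r'=43): chars_in_quartet=4 acc=0xFEDBAB -> emit FE DB AB, reset; bytes_emitted=3
After char 4 ('E'=4): chars_in_quartet=1 acc=0x4 bytes_emitted=3
After char 5 ('/'=63): chars_in_quartet=2 acc=0x13F bytes_emitted=3
After char 6 ('g'=32): chars_in_quartet=3 acc=0x4FE0 bytes_emitted=3
Padding '=': partial quartet acc=0x4FE0 -> emit 13 F8; bytes_emitted=5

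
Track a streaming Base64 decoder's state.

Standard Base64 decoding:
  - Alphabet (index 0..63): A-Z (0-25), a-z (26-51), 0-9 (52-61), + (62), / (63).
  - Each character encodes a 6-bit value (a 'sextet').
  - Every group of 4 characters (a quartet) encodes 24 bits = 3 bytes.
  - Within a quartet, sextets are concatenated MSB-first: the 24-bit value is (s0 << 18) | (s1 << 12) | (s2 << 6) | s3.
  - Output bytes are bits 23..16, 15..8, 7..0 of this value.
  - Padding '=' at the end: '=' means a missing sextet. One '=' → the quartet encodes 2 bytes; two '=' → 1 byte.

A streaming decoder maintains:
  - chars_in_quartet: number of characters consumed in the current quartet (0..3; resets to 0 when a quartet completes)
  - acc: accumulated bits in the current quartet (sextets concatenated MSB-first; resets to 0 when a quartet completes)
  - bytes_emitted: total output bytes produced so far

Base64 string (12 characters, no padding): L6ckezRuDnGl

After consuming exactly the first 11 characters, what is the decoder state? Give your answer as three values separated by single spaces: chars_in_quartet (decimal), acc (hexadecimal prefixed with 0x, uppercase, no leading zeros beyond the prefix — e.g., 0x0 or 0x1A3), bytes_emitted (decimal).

After char 0 ('L'=11): chars_in_quartet=1 acc=0xB bytes_emitted=0
After char 1 ('6'=58): chars_in_quartet=2 acc=0x2FA bytes_emitted=0
After char 2 ('c'=28): chars_in_quartet=3 acc=0xBE9C bytes_emitted=0
After char 3 ('k'=36): chars_in_quartet=4 acc=0x2FA724 -> emit 2F A7 24, reset; bytes_emitted=3
After char 4 ('e'=30): chars_in_quartet=1 acc=0x1E bytes_emitted=3
After char 5 ('z'=51): chars_in_quartet=2 acc=0x7B3 bytes_emitted=3
After char 6 ('R'=17): chars_in_quartet=3 acc=0x1ECD1 bytes_emitted=3
After char 7 ('u'=46): chars_in_quartet=4 acc=0x7B346E -> emit 7B 34 6E, reset; bytes_emitted=6
After char 8 ('D'=3): chars_in_quartet=1 acc=0x3 bytes_emitted=6
After char 9 ('n'=39): chars_in_quartet=2 acc=0xE7 bytes_emitted=6
After char 10 ('G'=6): chars_in_quartet=3 acc=0x39C6 bytes_emitted=6

Answer: 3 0x39C6 6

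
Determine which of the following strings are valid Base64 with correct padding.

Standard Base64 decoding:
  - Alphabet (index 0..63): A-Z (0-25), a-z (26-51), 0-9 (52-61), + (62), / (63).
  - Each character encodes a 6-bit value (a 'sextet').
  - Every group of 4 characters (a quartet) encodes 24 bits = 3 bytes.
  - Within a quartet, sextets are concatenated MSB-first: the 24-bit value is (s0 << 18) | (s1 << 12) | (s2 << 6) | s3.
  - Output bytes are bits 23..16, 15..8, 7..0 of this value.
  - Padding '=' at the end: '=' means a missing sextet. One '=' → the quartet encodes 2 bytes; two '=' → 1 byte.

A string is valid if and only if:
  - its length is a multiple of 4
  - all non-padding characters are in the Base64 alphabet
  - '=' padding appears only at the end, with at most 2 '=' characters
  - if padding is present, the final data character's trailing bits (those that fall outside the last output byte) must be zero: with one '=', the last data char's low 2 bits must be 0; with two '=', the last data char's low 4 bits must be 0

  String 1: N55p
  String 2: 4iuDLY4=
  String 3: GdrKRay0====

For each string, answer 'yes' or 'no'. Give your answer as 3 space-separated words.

Answer: yes yes no

Derivation:
String 1: 'N55p' → valid
String 2: '4iuDLY4=' → valid
String 3: 'GdrKRay0====' → invalid (4 pad chars (max 2))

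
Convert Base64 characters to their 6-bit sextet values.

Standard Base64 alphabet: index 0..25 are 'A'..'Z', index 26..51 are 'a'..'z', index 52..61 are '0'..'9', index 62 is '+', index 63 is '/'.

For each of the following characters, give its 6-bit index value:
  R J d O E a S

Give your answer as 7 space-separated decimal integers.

Answer: 17 9 29 14 4 26 18

Derivation:
'R': A..Z range, ord('R') − ord('A') = 17
'J': A..Z range, ord('J') − ord('A') = 9
'd': a..z range, 26 + ord('d') − ord('a') = 29
'O': A..Z range, ord('O') − ord('A') = 14
'E': A..Z range, ord('E') − ord('A') = 4
'a': a..z range, 26 + ord('a') − ord('a') = 26
'S': A..Z range, ord('S') − ord('A') = 18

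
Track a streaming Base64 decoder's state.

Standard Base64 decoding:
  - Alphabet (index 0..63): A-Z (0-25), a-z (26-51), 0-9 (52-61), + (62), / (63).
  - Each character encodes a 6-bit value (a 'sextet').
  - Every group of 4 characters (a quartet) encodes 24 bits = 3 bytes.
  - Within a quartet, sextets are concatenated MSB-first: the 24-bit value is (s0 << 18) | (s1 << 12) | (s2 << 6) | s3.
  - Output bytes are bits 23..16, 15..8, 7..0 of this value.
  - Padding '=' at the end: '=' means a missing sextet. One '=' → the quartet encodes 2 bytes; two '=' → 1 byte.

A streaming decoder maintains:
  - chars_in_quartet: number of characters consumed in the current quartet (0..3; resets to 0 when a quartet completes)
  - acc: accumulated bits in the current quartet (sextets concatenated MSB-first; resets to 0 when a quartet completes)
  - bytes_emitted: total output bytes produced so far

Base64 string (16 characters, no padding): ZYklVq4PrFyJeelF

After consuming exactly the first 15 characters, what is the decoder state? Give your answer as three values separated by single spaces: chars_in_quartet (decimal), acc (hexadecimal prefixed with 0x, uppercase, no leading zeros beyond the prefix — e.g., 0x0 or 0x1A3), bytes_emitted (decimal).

Answer: 3 0x1E7A5 9

Derivation:
After char 0 ('Z'=25): chars_in_quartet=1 acc=0x19 bytes_emitted=0
After char 1 ('Y'=24): chars_in_quartet=2 acc=0x658 bytes_emitted=0
After char 2 ('k'=36): chars_in_quartet=3 acc=0x19624 bytes_emitted=0
After char 3 ('l'=37): chars_in_quartet=4 acc=0x658925 -> emit 65 89 25, reset; bytes_emitted=3
After char 4 ('V'=21): chars_in_quartet=1 acc=0x15 bytes_emitted=3
After char 5 ('q'=42): chars_in_quartet=2 acc=0x56A bytes_emitted=3
After char 6 ('4'=56): chars_in_quartet=3 acc=0x15AB8 bytes_emitted=3
After char 7 ('P'=15): chars_in_quartet=4 acc=0x56AE0F -> emit 56 AE 0F, reset; bytes_emitted=6
After char 8 ('r'=43): chars_in_quartet=1 acc=0x2B bytes_emitted=6
After char 9 ('F'=5): chars_in_quartet=2 acc=0xAC5 bytes_emitted=6
After char 10 ('y'=50): chars_in_quartet=3 acc=0x2B172 bytes_emitted=6
After char 11 ('J'=9): chars_in_quartet=4 acc=0xAC5C89 -> emit AC 5C 89, reset; bytes_emitted=9
After char 12 ('e'=30): chars_in_quartet=1 acc=0x1E bytes_emitted=9
After char 13 ('e'=30): chars_in_quartet=2 acc=0x79E bytes_emitted=9
After char 14 ('l'=37): chars_in_quartet=3 acc=0x1E7A5 bytes_emitted=9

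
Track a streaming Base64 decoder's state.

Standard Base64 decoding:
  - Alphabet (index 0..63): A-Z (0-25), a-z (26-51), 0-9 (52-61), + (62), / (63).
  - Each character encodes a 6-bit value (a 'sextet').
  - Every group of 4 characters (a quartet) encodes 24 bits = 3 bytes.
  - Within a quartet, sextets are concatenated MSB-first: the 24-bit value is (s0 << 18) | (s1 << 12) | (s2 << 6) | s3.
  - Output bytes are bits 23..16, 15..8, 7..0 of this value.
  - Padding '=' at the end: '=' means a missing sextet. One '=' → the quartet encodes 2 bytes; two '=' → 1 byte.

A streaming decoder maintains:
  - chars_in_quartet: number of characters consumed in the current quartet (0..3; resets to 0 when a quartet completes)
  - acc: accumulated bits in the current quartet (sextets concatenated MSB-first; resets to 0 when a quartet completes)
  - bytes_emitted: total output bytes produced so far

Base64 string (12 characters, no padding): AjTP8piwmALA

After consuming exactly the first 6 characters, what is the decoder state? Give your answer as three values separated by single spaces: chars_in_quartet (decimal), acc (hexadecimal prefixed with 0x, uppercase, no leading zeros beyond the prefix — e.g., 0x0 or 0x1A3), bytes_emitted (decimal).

After char 0 ('A'=0): chars_in_quartet=1 acc=0x0 bytes_emitted=0
After char 1 ('j'=35): chars_in_quartet=2 acc=0x23 bytes_emitted=0
After char 2 ('T'=19): chars_in_quartet=3 acc=0x8D3 bytes_emitted=0
After char 3 ('P'=15): chars_in_quartet=4 acc=0x234CF -> emit 02 34 CF, reset; bytes_emitted=3
After char 4 ('8'=60): chars_in_quartet=1 acc=0x3C bytes_emitted=3
After char 5 ('p'=41): chars_in_quartet=2 acc=0xF29 bytes_emitted=3

Answer: 2 0xF29 3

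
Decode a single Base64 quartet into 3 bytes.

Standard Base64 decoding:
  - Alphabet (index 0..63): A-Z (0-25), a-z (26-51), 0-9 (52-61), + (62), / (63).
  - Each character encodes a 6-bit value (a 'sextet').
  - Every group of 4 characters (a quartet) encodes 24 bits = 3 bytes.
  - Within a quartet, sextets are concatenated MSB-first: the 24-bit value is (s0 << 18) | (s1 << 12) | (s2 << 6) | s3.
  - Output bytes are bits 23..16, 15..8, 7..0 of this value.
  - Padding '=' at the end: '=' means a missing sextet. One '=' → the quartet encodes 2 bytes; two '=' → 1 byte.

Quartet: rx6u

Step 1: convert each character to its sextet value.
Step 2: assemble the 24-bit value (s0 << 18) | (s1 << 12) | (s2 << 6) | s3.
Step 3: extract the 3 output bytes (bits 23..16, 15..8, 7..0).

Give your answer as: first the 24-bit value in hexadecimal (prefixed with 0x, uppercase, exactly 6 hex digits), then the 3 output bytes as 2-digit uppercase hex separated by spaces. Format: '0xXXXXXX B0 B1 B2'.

Answer: 0xAF1EAE AF 1E AE

Derivation:
Sextets: r=43, x=49, 6=58, u=46
24-bit: (43<<18) | (49<<12) | (58<<6) | 46
      = 0xAC0000 | 0x031000 | 0x000E80 | 0x00002E
      = 0xAF1EAE
Bytes: (v>>16)&0xFF=AF, (v>>8)&0xFF=1E, v&0xFF=AE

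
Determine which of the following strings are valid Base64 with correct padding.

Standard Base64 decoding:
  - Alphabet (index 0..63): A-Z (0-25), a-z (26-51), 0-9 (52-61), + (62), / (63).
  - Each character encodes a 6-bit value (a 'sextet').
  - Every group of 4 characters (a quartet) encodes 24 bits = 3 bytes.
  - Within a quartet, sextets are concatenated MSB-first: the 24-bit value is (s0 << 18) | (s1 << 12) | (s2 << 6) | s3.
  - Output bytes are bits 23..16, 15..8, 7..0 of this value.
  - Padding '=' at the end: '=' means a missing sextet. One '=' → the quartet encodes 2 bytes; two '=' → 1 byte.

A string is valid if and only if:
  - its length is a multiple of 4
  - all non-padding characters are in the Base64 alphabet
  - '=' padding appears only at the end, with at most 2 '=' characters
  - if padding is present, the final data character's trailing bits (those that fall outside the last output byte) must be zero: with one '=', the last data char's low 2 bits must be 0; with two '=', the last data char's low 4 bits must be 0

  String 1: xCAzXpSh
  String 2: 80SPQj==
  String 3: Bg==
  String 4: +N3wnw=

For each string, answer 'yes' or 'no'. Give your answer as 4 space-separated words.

Answer: yes no yes no

Derivation:
String 1: 'xCAzXpSh' → valid
String 2: '80SPQj==' → invalid (bad trailing bits)
String 3: 'Bg==' → valid
String 4: '+N3wnw=' → invalid (len=7 not mult of 4)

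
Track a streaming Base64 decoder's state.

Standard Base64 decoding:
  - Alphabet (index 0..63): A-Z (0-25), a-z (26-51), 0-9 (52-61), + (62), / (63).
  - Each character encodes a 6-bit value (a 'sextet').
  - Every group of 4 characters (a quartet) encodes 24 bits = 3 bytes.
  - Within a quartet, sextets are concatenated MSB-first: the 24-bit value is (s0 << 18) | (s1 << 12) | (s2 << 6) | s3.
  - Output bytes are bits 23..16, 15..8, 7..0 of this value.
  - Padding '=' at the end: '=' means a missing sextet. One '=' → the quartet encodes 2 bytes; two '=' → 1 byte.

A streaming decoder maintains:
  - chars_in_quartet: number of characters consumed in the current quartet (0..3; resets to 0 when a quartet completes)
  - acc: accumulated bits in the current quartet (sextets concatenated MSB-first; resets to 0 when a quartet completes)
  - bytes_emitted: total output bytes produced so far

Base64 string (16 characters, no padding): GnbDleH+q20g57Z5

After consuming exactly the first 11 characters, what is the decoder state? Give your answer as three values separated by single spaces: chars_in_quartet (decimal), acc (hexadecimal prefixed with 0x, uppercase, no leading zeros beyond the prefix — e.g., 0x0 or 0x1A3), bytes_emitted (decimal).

After char 0 ('G'=6): chars_in_quartet=1 acc=0x6 bytes_emitted=0
After char 1 ('n'=39): chars_in_quartet=2 acc=0x1A7 bytes_emitted=0
After char 2 ('b'=27): chars_in_quartet=3 acc=0x69DB bytes_emitted=0
After char 3 ('D'=3): chars_in_quartet=4 acc=0x1A76C3 -> emit 1A 76 C3, reset; bytes_emitted=3
After char 4 ('l'=37): chars_in_quartet=1 acc=0x25 bytes_emitted=3
After char 5 ('e'=30): chars_in_quartet=2 acc=0x95E bytes_emitted=3
After char 6 ('H'=7): chars_in_quartet=3 acc=0x25787 bytes_emitted=3
After char 7 ('+'=62): chars_in_quartet=4 acc=0x95E1FE -> emit 95 E1 FE, reset; bytes_emitted=6
After char 8 ('q'=42): chars_in_quartet=1 acc=0x2A bytes_emitted=6
After char 9 ('2'=54): chars_in_quartet=2 acc=0xAB6 bytes_emitted=6
After char 10 ('0'=52): chars_in_quartet=3 acc=0x2ADB4 bytes_emitted=6

Answer: 3 0x2ADB4 6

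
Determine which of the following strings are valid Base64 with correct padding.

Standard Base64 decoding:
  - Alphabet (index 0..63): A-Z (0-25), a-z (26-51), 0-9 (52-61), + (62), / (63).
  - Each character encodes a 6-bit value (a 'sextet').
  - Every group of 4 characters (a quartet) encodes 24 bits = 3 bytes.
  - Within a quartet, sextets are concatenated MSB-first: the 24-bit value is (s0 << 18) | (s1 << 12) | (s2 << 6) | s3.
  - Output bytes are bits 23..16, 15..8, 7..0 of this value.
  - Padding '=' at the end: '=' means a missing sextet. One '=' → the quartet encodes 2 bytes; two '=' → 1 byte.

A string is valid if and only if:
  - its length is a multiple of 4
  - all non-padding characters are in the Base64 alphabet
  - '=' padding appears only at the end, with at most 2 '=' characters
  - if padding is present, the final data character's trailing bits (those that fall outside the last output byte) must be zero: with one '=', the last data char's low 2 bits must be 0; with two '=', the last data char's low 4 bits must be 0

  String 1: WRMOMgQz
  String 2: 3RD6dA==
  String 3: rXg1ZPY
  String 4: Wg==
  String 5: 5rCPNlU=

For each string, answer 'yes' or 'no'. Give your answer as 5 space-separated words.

String 1: 'WRMOMgQz' → valid
String 2: '3RD6dA==' → valid
String 3: 'rXg1ZPY' → invalid (len=7 not mult of 4)
String 4: 'Wg==' → valid
String 5: '5rCPNlU=' → valid

Answer: yes yes no yes yes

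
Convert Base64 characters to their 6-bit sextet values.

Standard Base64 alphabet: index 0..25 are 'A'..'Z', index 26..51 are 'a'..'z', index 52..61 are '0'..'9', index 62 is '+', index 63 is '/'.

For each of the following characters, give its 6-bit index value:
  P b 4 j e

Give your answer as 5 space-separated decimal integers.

Answer: 15 27 56 35 30

Derivation:
'P': A..Z range, ord('P') − ord('A') = 15
'b': a..z range, 26 + ord('b') − ord('a') = 27
'4': 0..9 range, 52 + ord('4') − ord('0') = 56
'j': a..z range, 26 + ord('j') − ord('a') = 35
'e': a..z range, 26 + ord('e') − ord('a') = 30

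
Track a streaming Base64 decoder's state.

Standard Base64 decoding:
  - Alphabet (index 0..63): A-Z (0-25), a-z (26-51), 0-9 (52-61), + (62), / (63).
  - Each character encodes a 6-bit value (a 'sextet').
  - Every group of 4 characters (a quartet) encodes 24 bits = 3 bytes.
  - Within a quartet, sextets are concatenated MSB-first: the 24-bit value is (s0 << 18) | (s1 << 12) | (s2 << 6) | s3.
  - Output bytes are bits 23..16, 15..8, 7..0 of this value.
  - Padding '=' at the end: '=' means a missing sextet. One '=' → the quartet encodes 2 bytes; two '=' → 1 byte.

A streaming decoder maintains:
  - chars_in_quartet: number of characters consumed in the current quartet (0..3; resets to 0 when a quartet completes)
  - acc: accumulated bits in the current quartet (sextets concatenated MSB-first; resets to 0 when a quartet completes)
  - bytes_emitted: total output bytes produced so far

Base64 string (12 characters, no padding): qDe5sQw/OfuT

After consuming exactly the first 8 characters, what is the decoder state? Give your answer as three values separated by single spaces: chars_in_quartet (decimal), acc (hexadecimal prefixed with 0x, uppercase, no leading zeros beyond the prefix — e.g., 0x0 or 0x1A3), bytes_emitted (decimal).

Answer: 0 0x0 6

Derivation:
After char 0 ('q'=42): chars_in_quartet=1 acc=0x2A bytes_emitted=0
After char 1 ('D'=3): chars_in_quartet=2 acc=0xA83 bytes_emitted=0
After char 2 ('e'=30): chars_in_quartet=3 acc=0x2A0DE bytes_emitted=0
After char 3 ('5'=57): chars_in_quartet=4 acc=0xA837B9 -> emit A8 37 B9, reset; bytes_emitted=3
After char 4 ('s'=44): chars_in_quartet=1 acc=0x2C bytes_emitted=3
After char 5 ('Q'=16): chars_in_quartet=2 acc=0xB10 bytes_emitted=3
After char 6 ('w'=48): chars_in_quartet=3 acc=0x2C430 bytes_emitted=3
After char 7 ('/'=63): chars_in_quartet=4 acc=0xB10C3F -> emit B1 0C 3F, reset; bytes_emitted=6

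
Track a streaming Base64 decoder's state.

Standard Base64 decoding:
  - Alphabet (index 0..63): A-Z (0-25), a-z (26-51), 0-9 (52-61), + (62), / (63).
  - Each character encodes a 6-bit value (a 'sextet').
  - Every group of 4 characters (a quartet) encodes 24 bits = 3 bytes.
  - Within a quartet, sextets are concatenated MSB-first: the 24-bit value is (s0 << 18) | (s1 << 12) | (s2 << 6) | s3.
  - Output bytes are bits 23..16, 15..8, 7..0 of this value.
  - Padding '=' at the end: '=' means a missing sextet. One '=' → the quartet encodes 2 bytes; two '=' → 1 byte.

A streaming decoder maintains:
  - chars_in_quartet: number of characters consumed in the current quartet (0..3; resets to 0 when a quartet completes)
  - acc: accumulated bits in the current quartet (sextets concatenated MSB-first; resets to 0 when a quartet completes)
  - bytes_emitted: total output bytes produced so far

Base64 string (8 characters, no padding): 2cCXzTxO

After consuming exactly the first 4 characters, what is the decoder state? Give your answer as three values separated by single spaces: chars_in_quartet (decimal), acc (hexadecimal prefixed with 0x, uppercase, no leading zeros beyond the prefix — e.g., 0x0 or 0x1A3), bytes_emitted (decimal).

After char 0 ('2'=54): chars_in_quartet=1 acc=0x36 bytes_emitted=0
After char 1 ('c'=28): chars_in_quartet=2 acc=0xD9C bytes_emitted=0
After char 2 ('C'=2): chars_in_quartet=3 acc=0x36702 bytes_emitted=0
After char 3 ('X'=23): chars_in_quartet=4 acc=0xD9C097 -> emit D9 C0 97, reset; bytes_emitted=3

Answer: 0 0x0 3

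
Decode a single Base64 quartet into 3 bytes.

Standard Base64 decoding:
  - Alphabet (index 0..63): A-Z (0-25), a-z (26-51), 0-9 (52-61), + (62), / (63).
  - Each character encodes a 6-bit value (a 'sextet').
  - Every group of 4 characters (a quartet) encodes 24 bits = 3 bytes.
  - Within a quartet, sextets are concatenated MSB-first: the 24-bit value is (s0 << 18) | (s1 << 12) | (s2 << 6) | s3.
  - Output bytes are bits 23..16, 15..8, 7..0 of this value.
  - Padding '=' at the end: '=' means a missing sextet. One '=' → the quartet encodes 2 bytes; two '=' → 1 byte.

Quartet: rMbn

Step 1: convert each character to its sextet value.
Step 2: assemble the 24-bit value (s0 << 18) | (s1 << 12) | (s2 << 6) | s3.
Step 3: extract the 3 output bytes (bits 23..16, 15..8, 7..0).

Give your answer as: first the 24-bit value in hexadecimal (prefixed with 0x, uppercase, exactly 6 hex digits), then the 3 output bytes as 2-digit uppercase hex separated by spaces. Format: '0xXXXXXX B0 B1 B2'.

Answer: 0xACC6E7 AC C6 E7

Derivation:
Sextets: r=43, M=12, b=27, n=39
24-bit: (43<<18) | (12<<12) | (27<<6) | 39
      = 0xAC0000 | 0x00C000 | 0x0006C0 | 0x000027
      = 0xACC6E7
Bytes: (v>>16)&0xFF=AC, (v>>8)&0xFF=C6, v&0xFF=E7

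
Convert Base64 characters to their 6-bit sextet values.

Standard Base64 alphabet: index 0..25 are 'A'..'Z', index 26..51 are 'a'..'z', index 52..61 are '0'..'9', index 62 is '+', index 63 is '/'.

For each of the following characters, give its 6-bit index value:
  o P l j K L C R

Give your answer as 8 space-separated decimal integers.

Answer: 40 15 37 35 10 11 2 17

Derivation:
'o': a..z range, 26 + ord('o') − ord('a') = 40
'P': A..Z range, ord('P') − ord('A') = 15
'l': a..z range, 26 + ord('l') − ord('a') = 37
'j': a..z range, 26 + ord('j') − ord('a') = 35
'K': A..Z range, ord('K') − ord('A') = 10
'L': A..Z range, ord('L') − ord('A') = 11
'C': A..Z range, ord('C') − ord('A') = 2
'R': A..Z range, ord('R') − ord('A') = 17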